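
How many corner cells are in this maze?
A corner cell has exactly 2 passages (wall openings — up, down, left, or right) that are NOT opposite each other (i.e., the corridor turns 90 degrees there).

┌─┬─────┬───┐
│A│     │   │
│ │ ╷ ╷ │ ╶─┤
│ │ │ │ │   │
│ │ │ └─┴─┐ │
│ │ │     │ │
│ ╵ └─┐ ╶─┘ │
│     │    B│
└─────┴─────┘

Counting corner cells (2 non-opposite passages):
Total corners: 9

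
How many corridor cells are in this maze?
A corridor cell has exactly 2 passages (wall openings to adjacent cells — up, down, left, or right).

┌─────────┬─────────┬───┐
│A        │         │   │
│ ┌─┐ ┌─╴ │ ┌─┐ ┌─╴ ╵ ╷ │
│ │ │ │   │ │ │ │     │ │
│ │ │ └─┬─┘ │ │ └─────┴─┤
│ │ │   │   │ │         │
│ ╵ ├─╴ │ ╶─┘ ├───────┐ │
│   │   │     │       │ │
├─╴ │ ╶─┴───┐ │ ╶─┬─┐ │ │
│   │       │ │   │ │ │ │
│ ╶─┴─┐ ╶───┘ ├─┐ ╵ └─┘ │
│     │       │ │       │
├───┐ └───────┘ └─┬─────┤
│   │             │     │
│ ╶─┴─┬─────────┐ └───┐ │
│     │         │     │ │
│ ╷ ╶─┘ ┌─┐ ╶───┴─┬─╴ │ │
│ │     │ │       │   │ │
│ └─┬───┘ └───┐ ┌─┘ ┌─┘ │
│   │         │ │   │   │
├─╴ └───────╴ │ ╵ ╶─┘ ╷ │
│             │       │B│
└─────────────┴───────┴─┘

Counting cells with exactly 2 passages:
Total corridor cells: 98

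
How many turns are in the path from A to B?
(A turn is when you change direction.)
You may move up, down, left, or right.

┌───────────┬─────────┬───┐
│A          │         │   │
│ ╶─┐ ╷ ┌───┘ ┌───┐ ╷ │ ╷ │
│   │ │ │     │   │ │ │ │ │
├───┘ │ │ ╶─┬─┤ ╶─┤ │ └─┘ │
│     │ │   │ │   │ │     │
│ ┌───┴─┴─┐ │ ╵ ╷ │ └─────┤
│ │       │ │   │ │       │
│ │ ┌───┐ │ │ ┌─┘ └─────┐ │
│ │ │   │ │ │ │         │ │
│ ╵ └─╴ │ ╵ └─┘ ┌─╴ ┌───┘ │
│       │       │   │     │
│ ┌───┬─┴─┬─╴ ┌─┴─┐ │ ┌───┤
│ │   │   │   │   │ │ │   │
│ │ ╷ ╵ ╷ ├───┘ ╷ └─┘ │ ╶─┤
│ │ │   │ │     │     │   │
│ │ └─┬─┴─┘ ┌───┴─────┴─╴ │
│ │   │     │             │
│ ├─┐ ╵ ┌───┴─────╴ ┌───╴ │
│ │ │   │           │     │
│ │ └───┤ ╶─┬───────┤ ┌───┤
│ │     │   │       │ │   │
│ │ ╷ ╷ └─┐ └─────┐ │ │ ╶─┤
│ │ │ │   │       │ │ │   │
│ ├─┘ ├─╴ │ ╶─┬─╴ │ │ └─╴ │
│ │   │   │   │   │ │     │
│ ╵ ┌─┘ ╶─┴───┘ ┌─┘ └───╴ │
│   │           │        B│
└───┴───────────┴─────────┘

Directions: right, right, down, down, left, left, down, down, down, down, down, down, down, down, down, down, down, right, up, right, up, up, right, down, right, down, left, down, right, right, right, right, up, right, up, left, left, left, up, left, up, right, right, right, right, right, up, right, right, right, down, left, left, down, down, down, right, right, down
Number of turns: 29

Solution:

┌───────────┬─────────┬───┐
│A → ↓      │         │   │
│ ╶─┐ ╷ ┌───┘ ┌───┐ ╷ │ ╷ │
│   │↓│ │     │   │ │ │ │ │
├───┘ │ │ ╶─┬─┤ ╶─┤ │ └─┘ │
│↓ ← ↲│ │   │ │   │ │     │
│ ┌───┴─┴─┐ │ ╵ ╷ │ └─────┤
│↓│       │ │   │ │       │
│ │ ┌───┐ │ │ ┌─┘ └─────┐ │
│↓│ │   │ │ │ │         │ │
│ ╵ └─╴ │ ╵ └─┘ ┌─╴ ┌───┘ │
│↓      │       │   │     │
│ ┌───┬─┴─┬─╴ ┌─┴─┐ │ ┌───┤
│↓│   │   │   │   │ │ │   │
│ │ ╷ ╵ ╷ ├───┘ ╷ └─┘ │ ╶─┤
│↓│ │   │ │     │     │   │
│ │ └─┬─┴─┘ ┌───┴─────┴─╴ │
│↓│   │     │      ↱ → → ↓│
│ ├─┐ ╵ ┌───┴─────╴ ┌───╴ │
│↓│ │   │↱ → → → → ↑│↓ ← ↲│
│ │ └───┤ ╶─┬───────┤ ┌───┤
│↓│  ↱ ↓│↑ ↰│       │↓│   │
│ │ ╷ ╷ └─┐ └─────┐ │ │ ╶─┤
│↓│ │↑│↳ ↓│↑ ← ← ↰│ │↓│   │
│ ├─┘ ├─╴ │ ╶─┬─╴ │ │ └─╴ │
│↓│↱ ↑│↓ ↲│   │↱ ↑│ │↳ → ↓│
│ ╵ ┌─┘ ╶─┴───┘ ┌─┘ └───╴ │
│↳ ↑│  ↳ → → → ↑│        B│
└───┴───────────┴─────────┘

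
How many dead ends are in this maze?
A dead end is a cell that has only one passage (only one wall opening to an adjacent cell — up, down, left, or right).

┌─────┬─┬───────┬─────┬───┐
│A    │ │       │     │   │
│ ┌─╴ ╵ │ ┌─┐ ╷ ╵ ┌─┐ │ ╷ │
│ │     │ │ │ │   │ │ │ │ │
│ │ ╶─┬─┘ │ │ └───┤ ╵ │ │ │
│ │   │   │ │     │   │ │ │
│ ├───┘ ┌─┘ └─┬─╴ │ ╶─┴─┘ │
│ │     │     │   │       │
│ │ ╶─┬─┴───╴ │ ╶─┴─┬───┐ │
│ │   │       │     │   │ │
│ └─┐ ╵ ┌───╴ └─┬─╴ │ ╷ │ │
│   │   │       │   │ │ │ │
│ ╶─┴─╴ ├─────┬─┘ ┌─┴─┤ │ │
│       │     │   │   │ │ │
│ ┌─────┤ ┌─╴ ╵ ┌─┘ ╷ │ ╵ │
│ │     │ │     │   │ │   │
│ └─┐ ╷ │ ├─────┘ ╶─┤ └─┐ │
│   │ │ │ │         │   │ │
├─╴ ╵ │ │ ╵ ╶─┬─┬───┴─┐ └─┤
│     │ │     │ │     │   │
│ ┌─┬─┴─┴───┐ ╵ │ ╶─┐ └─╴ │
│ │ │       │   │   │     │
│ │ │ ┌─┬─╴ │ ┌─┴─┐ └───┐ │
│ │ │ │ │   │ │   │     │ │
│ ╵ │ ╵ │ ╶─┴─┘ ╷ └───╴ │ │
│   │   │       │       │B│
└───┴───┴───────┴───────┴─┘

Checking each cell for number of passages:

Dead ends found at positions:
  (0, 3)
  (1, 5)
  (1, 9)
  (2, 2)
  (2, 11)
  (3, 4)
  (5, 1)
  (5, 4)
  (5, 7)
  (5, 10)
  (7, 1)
  (7, 5)
  (8, 9)
  (8, 12)
  (9, 3)
  (9, 7)
  (10, 1)
  (11, 3)
  (11, 6)
  (12, 12)
Total dead ends: 20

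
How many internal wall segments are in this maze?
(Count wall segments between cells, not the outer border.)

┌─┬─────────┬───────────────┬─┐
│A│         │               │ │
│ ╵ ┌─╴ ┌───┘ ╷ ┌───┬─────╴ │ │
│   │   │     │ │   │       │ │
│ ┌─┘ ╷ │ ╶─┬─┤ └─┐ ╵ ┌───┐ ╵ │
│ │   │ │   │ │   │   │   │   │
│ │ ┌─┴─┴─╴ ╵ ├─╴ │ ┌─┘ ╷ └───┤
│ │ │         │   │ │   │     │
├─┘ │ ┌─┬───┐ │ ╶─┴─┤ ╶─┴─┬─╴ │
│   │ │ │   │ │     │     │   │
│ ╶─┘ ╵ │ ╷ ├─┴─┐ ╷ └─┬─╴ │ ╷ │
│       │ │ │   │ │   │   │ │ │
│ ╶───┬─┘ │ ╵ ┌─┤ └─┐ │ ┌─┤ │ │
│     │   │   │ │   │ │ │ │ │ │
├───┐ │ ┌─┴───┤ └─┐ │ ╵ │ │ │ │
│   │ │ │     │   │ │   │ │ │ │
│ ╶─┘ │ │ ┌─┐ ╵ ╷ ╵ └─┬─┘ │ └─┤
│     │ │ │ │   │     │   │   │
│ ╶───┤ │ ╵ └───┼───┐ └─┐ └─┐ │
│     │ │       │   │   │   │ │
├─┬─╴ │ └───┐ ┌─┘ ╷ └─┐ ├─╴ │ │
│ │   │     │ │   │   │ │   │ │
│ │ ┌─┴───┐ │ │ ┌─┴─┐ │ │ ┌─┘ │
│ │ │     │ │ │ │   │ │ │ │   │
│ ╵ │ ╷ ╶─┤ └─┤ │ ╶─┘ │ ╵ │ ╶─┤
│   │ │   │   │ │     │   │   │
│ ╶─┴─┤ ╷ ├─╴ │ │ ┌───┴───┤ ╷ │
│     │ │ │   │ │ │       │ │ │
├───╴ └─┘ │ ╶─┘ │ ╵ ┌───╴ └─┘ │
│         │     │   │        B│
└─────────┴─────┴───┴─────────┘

Counting internal wall segments:
Total internal walls: 196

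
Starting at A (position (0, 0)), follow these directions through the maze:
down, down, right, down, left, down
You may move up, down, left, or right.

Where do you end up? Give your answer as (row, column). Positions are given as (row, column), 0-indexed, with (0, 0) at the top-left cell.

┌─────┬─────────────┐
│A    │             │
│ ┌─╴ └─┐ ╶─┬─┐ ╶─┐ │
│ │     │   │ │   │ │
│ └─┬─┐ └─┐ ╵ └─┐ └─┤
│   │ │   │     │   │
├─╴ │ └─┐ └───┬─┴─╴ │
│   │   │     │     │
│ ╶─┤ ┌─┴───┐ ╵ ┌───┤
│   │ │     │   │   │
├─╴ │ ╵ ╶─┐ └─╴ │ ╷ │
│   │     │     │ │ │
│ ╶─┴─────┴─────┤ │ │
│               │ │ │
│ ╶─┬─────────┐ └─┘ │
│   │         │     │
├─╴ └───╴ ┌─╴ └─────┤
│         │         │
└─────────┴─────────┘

Following directions step by step:
Start: (0, 0)
  down: (0, 0) → (1, 0)
  down: (1, 0) → (2, 0)
  right: (2, 0) → (2, 1)
  down: (2, 1) → (3, 1)
  left: (3, 1) → (3, 0)
  down: (3, 0) → (4, 0)
Final position: (4, 0)

Path taken:

┌─────┬─────────────┐
│A    │             │
│ ┌─╴ └─┐ ╶─┬─┐ ╶─┐ │
│↓│     │   │ │   │ │
│ └─┬─┐ └─┐ ╵ └─┐ └─┤
│↳ ↓│ │   │     │   │
├─╴ │ └─┐ └───┬─┴─╴ │
│↓ ↲│   │     │     │
│ ╶─┤ ┌─┴───┐ ╵ ┌───┤
│B  │ │     │   │   │
├─╴ │ ╵ ╶─┐ └─╴ │ ╷ │
│   │     │     │ │ │
│ ╶─┴─────┴─────┤ │ │
│               │ │ │
│ ╶─┬─────────┐ └─┘ │
│   │         │     │
├─╴ └───╴ ┌─╴ └─────┤
│         │         │
└─────────┴─────────┘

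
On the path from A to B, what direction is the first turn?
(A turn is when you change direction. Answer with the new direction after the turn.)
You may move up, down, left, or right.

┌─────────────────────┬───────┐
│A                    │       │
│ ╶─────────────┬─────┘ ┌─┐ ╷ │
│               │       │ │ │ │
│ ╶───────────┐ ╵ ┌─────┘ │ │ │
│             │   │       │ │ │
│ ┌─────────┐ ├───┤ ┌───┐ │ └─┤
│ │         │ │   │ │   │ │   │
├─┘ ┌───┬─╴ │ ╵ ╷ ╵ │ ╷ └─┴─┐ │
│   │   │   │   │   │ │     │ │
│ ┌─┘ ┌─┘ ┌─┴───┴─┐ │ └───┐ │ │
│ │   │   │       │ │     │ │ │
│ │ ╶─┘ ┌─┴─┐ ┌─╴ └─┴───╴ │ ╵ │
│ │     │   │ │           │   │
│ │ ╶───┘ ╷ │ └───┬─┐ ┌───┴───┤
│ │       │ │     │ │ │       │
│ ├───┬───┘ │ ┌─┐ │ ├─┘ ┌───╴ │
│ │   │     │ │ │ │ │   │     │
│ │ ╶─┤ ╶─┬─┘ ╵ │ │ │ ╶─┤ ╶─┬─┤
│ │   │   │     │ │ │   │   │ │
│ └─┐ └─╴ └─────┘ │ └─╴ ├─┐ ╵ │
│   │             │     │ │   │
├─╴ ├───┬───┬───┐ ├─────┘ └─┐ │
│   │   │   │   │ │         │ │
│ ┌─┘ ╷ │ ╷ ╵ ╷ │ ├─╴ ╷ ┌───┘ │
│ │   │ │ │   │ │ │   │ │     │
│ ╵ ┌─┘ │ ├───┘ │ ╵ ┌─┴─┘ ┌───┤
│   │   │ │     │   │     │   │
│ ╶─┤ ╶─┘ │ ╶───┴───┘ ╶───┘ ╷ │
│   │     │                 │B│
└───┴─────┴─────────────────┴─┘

Directions: down, right, right, right, right, right, right, right, down, right, up, right, right, right, up, right, right, down, down, down, right, down, down, down, left, up, up, left, left, up, left, down, down, right, right, down, left, left, left, left, up, left, left, down, down, right, right, down, down, down, left, left, left, left, up, left, up, right, right, up, up, left, down, left, left, left, up, right, right, up, right, up, right, up, left, left, left, left, down, left, down, down, down, down, down, down, right, down, left, down, down, right, up, right, up, right, down, down, left, down, right, right, up, up, up, right, down, right, up, right, down, down, left, left, down, right, right, right, right, right, right, right, right, up, right, down
First turn direction: right

Solution:

┌─────────────────────┬───────┐
│A                    │↱ → ↓  │
│ ╶─────────────┬─────┘ ┌─┐ ╷ │
│↳ → → → → → → ↓│↱ → → ↑│ │↓│ │
│ ╶───────────┐ ╵ ┌─────┘ │ │ │
│             │↳ ↑│       │↓│ │
│ ┌─────────┐ ├───┤ ┌───┐ │ └─┤
│ │↓ ← ← ← ↰│ │   │ │↓ ↰│ │↳ ↓│
├─┘ ┌───┬─╴ │ ╵ ╷ ╵ │ ╷ └─┴─┐ │
│↓ ↲│   │↱ ↑│   │   │↓│↑ ← ↰│↓│
│ ┌─┘ ┌─┘ ┌─┴───┴─┐ │ └───┐ │ │
│↓│   │↱ ↑│  ↓ ← ↰│ │↳ → ↓│↑│↓│
│ │ ╶─┘ ┌─┴─┐ ┌─╴ └─┴───╴ │ ╵ │
│↓│↱ → ↑│↓ ↰│↓│  ↑ ← ← ← ↲│↑ ↲│
│ │ ╶───┘ ╷ │ └───┬─┐ ┌───┴───┤
│↓│↑ ← ← ↲│↑│↳ → ↓│ │ │       │
│ ├───┬───┘ │ ┌─┐ │ ├─┘ ┌───╴ │
│↓│   │↱ → ↑│ │ │↓│ │   │     │
│ │ ╶─┤ ╶─┬─┘ ╵ │ │ │ ╶─┤ ╶─┬─┤
│↓│   │↑ ↰│     │↓│ │   │   │ │
│ └─┐ └─╴ └─────┘ │ └─╴ ├─┐ ╵ │
│↳ ↓│    ↑ ← ← ← ↲│     │ │   │
├─╴ ├───┬───┬───┐ ├─────┘ └─┐ │
│↓ ↲│↱ ↓│↱ ↓│↱ ↓│ │         │ │
│ ┌─┘ ╷ │ ╷ ╵ ╷ │ ├─╴ ╷ ┌───┘ │
│↓│↱ ↑│↓│↑│↳ ↑│↓│ │   │ │     │
│ ╵ ┌─┘ │ ├───┘ │ ╵ ┌─┴─┘ ┌───┤
│↳ ↑│↓ ↲│↑│↓ ← ↲│   │     │↱ ↓│
│ ╶─┤ ╶─┘ │ ╶───┴───┘ ╶───┘ ╷ │
│   │↳ → ↑│↳ → → → → → → → ↑│B│
└───┴─────┴─────────────────┴─┘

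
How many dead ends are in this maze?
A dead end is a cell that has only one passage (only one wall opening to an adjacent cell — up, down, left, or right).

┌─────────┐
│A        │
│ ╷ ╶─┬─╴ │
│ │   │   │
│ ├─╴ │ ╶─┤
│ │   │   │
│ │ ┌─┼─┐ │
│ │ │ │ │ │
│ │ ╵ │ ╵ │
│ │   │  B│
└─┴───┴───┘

Checking each cell for number of passages:

Dead ends found at positions:
  (3, 2)
  (3, 3)
  (4, 0)
Total dead ends: 3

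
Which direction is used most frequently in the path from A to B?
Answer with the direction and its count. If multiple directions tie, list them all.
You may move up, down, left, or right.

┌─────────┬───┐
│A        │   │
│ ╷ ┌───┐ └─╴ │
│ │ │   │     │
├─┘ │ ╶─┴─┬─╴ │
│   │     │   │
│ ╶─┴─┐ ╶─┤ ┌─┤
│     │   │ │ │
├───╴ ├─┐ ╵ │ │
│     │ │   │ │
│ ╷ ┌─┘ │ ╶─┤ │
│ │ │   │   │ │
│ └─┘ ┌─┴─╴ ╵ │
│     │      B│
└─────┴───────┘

Directions: right, right, right, right, down, right, right, down, left, down, down, left, down, right, down, right
Counts: {'right': 8, 'down': 6, 'left': 2}
Most common: right (8 times)

Solution:

┌─────────┬───┐
│A → → → ↓│   │
│ ╷ ┌───┐ └─╴ │
│ │ │   │↳ → ↓│
├─┘ │ ╶─┴─┬─╴ │
│   │     │↓ ↲│
│ ╶─┴─┐ ╶─┤ ┌─┤
│     │   │↓│ │
├───╴ ├─┐ ╵ │ │
│     │ │↓ ↲│ │
│ ╷ ┌─┘ │ ╶─┤ │
│ │ │   │↳ ↓│ │
│ └─┘ ┌─┴─╴ ╵ │
│     │    ↳ B│
└─────┴───────┘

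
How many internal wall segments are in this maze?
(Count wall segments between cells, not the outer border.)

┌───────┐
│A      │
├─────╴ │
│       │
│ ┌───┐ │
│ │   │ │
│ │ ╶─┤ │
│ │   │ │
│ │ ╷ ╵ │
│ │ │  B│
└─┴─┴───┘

Counting internal wall segments:
Total internal walls: 12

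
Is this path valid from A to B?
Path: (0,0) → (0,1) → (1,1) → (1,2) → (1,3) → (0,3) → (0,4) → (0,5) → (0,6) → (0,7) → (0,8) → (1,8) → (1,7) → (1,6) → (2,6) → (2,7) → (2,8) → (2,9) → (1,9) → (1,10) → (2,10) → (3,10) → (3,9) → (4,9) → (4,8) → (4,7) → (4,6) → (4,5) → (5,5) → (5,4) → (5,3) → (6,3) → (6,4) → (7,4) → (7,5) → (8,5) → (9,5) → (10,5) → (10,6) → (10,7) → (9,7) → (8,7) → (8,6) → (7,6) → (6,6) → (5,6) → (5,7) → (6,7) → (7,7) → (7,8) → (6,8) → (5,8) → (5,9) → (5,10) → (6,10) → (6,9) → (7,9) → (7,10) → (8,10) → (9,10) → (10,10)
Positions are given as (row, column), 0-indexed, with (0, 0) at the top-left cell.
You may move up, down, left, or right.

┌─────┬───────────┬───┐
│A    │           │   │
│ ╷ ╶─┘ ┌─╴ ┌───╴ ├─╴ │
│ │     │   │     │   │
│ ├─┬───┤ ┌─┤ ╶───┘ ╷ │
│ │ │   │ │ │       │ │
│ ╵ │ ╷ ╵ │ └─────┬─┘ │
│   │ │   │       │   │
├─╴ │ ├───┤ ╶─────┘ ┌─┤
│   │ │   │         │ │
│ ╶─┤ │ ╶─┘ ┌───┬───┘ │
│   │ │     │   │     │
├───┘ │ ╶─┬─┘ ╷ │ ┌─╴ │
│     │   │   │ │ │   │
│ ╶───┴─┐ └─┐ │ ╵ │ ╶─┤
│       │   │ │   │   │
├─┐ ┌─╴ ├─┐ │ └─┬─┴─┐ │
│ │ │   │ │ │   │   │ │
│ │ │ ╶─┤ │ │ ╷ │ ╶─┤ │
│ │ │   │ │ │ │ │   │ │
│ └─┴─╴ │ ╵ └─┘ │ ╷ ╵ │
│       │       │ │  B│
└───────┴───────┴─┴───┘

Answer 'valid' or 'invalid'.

Checking path validity:
Result: All consecutive moves are passable.

valid

Correct solution:

┌─────┬───────────┬───┐
│A ↓  │↱ → → → → ↓│   │
│ ╷ ╶─┘ ┌─╴ ┌───╴ ├─╴ │
│ │↳ → ↑│   │↓ ← ↲│↱ ↓│
│ ├─┬───┤ ┌─┤ ╶───┘ ╷ │
│ │ │   │ │ │↳ → → ↑│↓│
│ ╵ │ ╷ ╵ │ └─────┬─┘ │
│   │ │   │       │↓ ↲│
├─╴ │ ├───┤ ╶─────┘ ┌─┤
│   │ │   │↓ ← ← ← ↲│ │
│ ╶─┤ │ ╶─┘ ┌───┬───┘ │
│   │ │↓ ← ↲│↱ ↓│↱ → ↓│
├───┘ │ ╶─┬─┘ ╷ │ ┌─╴ │
│     │↳ ↓│  ↑│↓│↑│↓ ↲│
│ ╶───┴─┐ └─┐ │ ╵ │ ╶─┤
│       │↳ ↓│↑│↳ ↑│↳ ↓│
├─┐ ┌─╴ ├─┐ │ └─┬─┴─┐ │
│ │ │   │ │↓│↑ ↰│   │↓│
│ │ │ ╶─┤ │ │ ╷ │ ╶─┤ │
│ │ │   │ │↓│ │↑│   │↓│
│ └─┴─╴ │ ╵ └─┘ │ ╷ ╵ │
│       │  ↳ → ↑│ │  B│
└───────┴───────┴─┴───┘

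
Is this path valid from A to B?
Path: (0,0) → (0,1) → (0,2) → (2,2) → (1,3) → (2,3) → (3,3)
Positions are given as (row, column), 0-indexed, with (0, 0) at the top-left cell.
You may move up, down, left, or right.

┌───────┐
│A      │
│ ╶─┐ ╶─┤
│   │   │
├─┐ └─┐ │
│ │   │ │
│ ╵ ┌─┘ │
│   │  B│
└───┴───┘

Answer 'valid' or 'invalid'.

Checking path validity:
Result: Invalid move at step 3: cannot move from (0, 2) to (2, 2).

invalid

Correct solution:

┌───────┐
│A → ↓  │
│ ╶─┐ ╶─┤
│   │↳ ↓│
├─┐ └─┐ │
│ │   │↓│
│ ╵ ┌─┘ │
│   │  B│
└───┴───┘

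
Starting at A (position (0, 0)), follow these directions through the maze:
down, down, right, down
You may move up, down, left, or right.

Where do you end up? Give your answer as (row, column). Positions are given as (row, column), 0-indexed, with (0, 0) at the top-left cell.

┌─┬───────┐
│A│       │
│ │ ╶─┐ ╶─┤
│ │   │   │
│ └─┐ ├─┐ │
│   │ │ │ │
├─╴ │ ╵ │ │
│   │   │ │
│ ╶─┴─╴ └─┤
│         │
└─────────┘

Following directions step by step:
Start: (0, 0)
  down: (0, 0) → (1, 0)
  down: (1, 0) → (2, 0)
  right: (2, 0) → (2, 1)
  down: (2, 1) → (3, 1)
Final position: (3, 1)

Path taken:

┌─┬───────┐
│A│       │
│ │ ╶─┐ ╶─┤
│↓│   │   │
│ └─┐ ├─┐ │
│↳ ↓│ │ │ │
├─╴ │ ╵ │ │
│  B│   │ │
│ ╶─┴─╴ └─┤
│         │
└─────────┘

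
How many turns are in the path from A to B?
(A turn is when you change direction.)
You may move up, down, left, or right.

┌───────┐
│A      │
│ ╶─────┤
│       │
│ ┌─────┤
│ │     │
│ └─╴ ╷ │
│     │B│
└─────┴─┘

Directions: down, down, down, right, right, up, right, down
Number of turns: 4

Solution:

┌───────┐
│A      │
│ ╶─────┤
│↓      │
│ ┌─────┤
│↓│  ↱ ↓│
│ └─╴ ╷ │
│↳ → ↑│B│
└─────┴─┘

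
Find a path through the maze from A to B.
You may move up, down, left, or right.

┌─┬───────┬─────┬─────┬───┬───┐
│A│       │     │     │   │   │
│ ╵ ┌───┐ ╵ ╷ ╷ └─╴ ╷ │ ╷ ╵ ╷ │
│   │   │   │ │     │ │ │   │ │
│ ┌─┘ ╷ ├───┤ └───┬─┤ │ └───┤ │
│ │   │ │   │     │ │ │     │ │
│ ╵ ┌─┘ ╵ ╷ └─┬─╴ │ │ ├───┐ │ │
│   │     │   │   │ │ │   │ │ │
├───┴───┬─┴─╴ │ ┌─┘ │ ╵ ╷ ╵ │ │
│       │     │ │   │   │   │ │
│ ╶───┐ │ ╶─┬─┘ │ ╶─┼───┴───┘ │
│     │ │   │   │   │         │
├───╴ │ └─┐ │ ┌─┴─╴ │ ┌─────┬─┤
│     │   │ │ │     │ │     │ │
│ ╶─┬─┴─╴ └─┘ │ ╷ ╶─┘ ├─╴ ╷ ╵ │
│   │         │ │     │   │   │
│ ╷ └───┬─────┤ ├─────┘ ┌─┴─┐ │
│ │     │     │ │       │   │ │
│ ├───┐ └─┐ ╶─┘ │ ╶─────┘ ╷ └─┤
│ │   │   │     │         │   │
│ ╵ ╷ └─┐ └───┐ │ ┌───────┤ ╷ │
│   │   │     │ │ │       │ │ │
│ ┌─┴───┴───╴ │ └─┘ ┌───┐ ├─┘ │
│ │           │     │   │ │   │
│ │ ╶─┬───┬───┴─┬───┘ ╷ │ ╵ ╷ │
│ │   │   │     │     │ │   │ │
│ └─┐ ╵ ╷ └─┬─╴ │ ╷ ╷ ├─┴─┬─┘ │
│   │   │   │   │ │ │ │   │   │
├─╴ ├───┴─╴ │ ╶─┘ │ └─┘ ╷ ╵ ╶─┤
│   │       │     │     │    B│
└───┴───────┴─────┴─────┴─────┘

Finding the shortest path through the maze:
Path length: 72 steps
Directions: down → right → up → right → right → right → down → right → up → right → right → down → right → right → up → right → down → down → down → down → right → up → right → down → right → up → up → left → left → up → up → right → down → right → up → right → down → down → down → down → down → left → left → left → left → down → down → left → left → up → left → down → down → down → down → down → right → right → up → right → right → right → down → down → right → up → right → down → down → left → down → right

Solution:

┌─┬───────┬─────┬─────┬───┬───┐
│A│↱ → → ↓│↱ → ↓│  ↱ ↓│↱ ↓│↱ ↓│
│ ╵ ┌───┐ ╵ ╷ ╷ └─╴ ╷ │ ╷ ╵ ╷ │
│↳ ↑│   │↳ ↑│ │↳ → ↑│↓│↑│↳ ↑│↓│
│ ┌─┘ ╷ ├───┤ └───┬─┤ │ └───┤ │
│ │   │ │   │     │ │↓│↑ ← ↰│↓│
│ ╵ ┌─┘ ╵ ╷ └─┬─╴ │ │ ├───┐ │ │
│   │     │   │   │ │↓│↱ ↓│↑│↓│
├───┴───┬─┴─╴ │ ┌─┘ │ ╵ ╷ ╵ │ │
│       │     │ │   │↳ ↑│↳ ↑│↓│
│ ╶───┐ │ ╶─┬─┘ │ ╶─┼───┴───┘ │
│     │ │   │   │   │↓ ← ← ← ↲│
├───╴ │ └─┐ │ ┌─┴─╴ │ ┌─────┬─┤
│     │   │ │ │↓ ↰  │↓│     │ │
│ ╶─┬─┴─╴ └─┘ │ ╷ ╶─┘ ├─╴ ╷ ╵ │
│   │         │↓│↑ ← ↲│   │   │
│ ╷ └───┬─────┤ ├─────┘ ┌─┴─┐ │
│ │     │     │↓│       │   │ │
│ ├───┐ └─┐ ╶─┘ │ ╶─────┘ ╷ └─┤
│ │   │   │    ↓│         │   │
│ ╵ ╷ └─┐ └───┐ │ ┌───────┤ ╷ │
│   │   │     │↓│ │↱ → → ↓│ │ │
│ ┌─┴───┴───╴ │ └─┘ ┌───┐ ├─┘ │
│ │           │↳ → ↑│   │↓│↱ ↓│
│ │ ╶─┬───┬───┴─┬───┘ ╷ │ ╵ ╷ │
│ │   │   │     │     │ │↳ ↑│↓│
│ └─┐ ╵ ╷ └─┬─╴ │ ╷ ╷ ├─┴─┬─┘ │
│   │   │   │   │ │ │ │   │↓ ↲│
├─╴ ├───┴─╴ │ ╶─┘ │ └─┘ ╷ ╵ ╶─┤
│   │       │     │     │  ↳ B│
└───┴───────┴─────┴─────┴─────┘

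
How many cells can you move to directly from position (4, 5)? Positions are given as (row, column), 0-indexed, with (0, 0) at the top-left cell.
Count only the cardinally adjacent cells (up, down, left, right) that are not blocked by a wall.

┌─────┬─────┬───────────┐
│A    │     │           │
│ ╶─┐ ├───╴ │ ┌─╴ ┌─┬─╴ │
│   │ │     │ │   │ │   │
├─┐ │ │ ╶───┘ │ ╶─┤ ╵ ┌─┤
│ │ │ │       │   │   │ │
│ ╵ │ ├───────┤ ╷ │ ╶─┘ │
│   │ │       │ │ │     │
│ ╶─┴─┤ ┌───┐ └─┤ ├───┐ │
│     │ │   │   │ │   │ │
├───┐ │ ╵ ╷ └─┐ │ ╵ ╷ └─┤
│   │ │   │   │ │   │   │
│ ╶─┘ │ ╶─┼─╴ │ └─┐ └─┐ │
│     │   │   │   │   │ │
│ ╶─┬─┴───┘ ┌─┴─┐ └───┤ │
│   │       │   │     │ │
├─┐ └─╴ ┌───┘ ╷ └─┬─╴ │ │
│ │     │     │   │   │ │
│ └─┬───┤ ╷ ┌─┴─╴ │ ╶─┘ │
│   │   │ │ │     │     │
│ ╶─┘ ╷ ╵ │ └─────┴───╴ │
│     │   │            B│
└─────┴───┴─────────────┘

Checking passable neighbors of (4, 5):
Neighbors: (5, 5), (4, 4)
Count: 2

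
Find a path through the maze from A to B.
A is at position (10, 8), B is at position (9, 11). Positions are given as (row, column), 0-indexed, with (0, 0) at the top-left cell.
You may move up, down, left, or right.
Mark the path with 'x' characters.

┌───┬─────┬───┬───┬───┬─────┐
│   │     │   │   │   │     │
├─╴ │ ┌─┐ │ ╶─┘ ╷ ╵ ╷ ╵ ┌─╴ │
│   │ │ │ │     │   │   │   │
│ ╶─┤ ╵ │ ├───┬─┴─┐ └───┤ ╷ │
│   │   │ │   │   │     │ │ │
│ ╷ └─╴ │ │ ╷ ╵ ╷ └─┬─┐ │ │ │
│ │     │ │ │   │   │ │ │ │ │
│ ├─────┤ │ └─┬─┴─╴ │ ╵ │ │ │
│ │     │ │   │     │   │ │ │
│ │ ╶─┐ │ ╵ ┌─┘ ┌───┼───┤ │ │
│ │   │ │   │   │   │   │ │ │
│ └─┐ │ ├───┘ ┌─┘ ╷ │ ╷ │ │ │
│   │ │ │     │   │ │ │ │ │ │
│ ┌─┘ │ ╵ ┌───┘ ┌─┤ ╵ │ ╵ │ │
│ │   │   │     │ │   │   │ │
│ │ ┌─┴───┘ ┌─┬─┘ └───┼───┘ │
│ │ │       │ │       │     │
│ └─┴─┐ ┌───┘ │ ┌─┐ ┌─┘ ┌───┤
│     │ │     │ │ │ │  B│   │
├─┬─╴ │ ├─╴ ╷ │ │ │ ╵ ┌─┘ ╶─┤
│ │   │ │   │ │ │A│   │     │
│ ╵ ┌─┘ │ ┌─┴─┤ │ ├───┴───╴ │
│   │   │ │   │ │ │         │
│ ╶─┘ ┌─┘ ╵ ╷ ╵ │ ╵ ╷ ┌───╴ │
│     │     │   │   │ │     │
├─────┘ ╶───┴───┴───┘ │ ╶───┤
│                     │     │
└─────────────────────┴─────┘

Finding the shortest path from (10, 8) to (9, 11):
Path length: 32 steps
Directions: down → down → right → up → right → down → down → left → left → left → left → left → left → left → up → right → right → up → right → down → right → up → up → up → up → right → right → down → down → right → up → right

Solution:

┌───┬─────┬───┬───┬───┬─────┐
│   │     │   │   │   │     │
├─╴ │ ┌─┐ │ ╶─┘ ╷ ╵ ╷ ╵ ┌─╴ │
│   │ │ │ │     │   │   │   │
│ ╶─┤ ╵ │ ├───┬─┴─┐ └───┤ ╷ │
│   │   │ │   │   │     │ │ │
│ ╷ └─╴ │ │ ╷ ╵ ╷ └─┬─┐ │ │ │
│ │     │ │ │   │   │ │ │ │ │
│ ├─────┤ │ └─┬─┴─╴ │ ╵ │ │ │
│ │     │ │   │     │   │ │ │
│ │ ╶─┐ │ ╵ ┌─┘ ┌───┼───┤ │ │
│ │   │ │   │   │   │   │ │ │
│ └─┐ │ ├───┘ ┌─┘ ╷ │ ╷ │ │ │
│   │ │ │     │   │ │ │ │ │ │
│ ┌─┘ │ ╵ ┌───┘ ┌─┤ ╵ │ ╵ │ │
│ │   │   │     │ │   │   │ │
│ │ ┌─┴───┘ ┌─┬─┘ └───┼───┘ │
│ │ │       │ │x x x  │     │
│ └─┴─┐ ┌───┘ │ ┌─┐ ┌─┘ ┌───┤
│     │ │     │x│ │x│x B│   │
├─┬─╴ │ ├─╴ ╷ │ │ │ ╵ ┌─┘ ╶─┤
│ │   │ │   │ │x│A│x x│     │
│ ╵ ┌─┘ │ ┌─┴─┤ │ ├───┴───╴ │
│   │   │ │x x│x│x│x x      │
│ ╶─┘ ┌─┘ ╵ ╷ ╵ │ ╵ ╷ ┌───╴ │
│     │x x x│x x│x x│x│     │
├─────┘ ╶───┴───┴───┘ │ ╶───┤
│      x x x x x x x x│     │
└─────────────────────┴─────┘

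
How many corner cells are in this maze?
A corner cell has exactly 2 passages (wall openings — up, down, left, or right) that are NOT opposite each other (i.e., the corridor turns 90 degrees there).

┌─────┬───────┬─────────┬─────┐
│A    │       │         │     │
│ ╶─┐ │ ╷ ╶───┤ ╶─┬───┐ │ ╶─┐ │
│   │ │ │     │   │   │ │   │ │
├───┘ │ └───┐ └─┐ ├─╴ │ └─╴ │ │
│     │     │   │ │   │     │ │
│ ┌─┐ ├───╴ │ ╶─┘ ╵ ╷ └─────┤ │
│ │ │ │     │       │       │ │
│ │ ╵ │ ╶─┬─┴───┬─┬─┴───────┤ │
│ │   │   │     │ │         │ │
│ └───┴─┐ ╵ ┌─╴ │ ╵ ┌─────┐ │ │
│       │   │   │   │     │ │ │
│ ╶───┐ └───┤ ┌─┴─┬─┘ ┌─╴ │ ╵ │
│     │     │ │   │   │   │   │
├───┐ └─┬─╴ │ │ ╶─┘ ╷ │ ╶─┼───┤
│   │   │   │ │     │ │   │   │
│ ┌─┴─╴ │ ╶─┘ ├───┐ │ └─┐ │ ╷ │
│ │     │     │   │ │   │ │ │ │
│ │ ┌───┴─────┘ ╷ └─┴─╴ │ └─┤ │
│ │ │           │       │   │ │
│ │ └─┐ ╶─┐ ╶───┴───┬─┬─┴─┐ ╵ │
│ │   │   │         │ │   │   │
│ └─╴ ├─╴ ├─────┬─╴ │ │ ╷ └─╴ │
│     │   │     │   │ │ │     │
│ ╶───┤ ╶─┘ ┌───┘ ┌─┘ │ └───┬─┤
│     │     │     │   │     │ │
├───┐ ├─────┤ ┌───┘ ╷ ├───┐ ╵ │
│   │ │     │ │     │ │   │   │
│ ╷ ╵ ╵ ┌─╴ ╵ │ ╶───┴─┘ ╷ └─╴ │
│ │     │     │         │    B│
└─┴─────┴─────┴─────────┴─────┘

Counting corner cells (2 non-opposite passages):
Total corners: 118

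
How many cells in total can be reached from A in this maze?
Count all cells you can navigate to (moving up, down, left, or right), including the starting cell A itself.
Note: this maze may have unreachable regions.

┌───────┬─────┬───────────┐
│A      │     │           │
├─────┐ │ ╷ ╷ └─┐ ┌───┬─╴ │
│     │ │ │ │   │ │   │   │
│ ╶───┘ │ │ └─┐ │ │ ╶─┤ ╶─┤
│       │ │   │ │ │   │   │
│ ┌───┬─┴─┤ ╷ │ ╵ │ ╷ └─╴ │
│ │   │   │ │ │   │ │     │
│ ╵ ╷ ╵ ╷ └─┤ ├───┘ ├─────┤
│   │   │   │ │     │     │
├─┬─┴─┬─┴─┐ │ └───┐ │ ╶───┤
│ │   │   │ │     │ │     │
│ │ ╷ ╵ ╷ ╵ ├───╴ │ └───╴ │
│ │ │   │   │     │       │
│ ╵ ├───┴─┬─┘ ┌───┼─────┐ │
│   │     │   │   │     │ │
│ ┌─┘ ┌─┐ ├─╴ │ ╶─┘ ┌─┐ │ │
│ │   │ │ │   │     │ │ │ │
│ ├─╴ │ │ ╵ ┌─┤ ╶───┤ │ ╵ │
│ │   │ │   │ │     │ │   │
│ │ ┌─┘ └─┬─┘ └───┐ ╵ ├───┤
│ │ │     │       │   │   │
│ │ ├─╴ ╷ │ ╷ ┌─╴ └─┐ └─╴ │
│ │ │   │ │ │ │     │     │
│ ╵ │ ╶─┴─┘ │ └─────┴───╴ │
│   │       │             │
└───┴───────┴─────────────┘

Using BFS/flood-fill to find all reachable cells from A:
Maze size: 13 × 13 = 169 total cells
All cells are reachable — the maze is fully connected.
Reachable cells: 169

Reachable region (· marks reachable cells):

┌───────┬─────┬───────────┐
│A · · ·│· · ·│· · · · · ·│
├─────┐ │ ╷ ╷ └─┐ ┌───┬─╴ │
│· · ·│·│·│·│· ·│·│· ·│· ·│
│ ╶───┘ │ │ └─┐ │ │ ╶─┤ ╶─┤
│· · · ·│·│· ·│·│·│· ·│· ·│
│ ┌───┬─┴─┤ ╷ │ ╵ │ ╷ └─╴ │
│·│· ·│· ·│·│·│· ·│·│· · ·│
│ ╵ ╷ ╵ ╷ └─┤ ├───┘ ├─────┤
│· ·│· ·│· ·│·│· · ·│· · ·│
├─┬─┴─┬─┴─┐ │ └───┐ │ ╶───┤
│·│· ·│· ·│·│· · ·│·│· · ·│
│ │ ╷ ╵ ╷ ╵ ├───╴ │ └───╴ │
│·│·│· ·│· ·│· · ·│· · · ·│
│ ╵ ├───┴─┬─┘ ┌───┼─────┐ │
│· ·│· · ·│· ·│· ·│· · ·│·│
│ ┌─┘ ┌─┐ ├─╴ │ ╶─┘ ┌─┐ │ │
│·│· ·│·│·│· ·│· · ·│·│·│·│
│ ├─╴ │ │ ╵ ┌─┤ ╶───┤ │ ╵ │
│·│· ·│·│· ·│·│· · ·│·│· ·│
│ │ ┌─┘ └─┬─┘ └───┐ ╵ ├───┤
│·│·│· · ·│· · · ·│· ·│· ·│
│ │ ├─╴ ╷ │ ╷ ┌─╴ └─┐ └─╴ │
│·│·│· ·│·│·│·│· · ·│· · ·│
│ ╵ │ ╶─┴─┘ │ └─────┴───╴ │
│· ·│· · · ·│· · · · · · ·│
└───┴───────┴─────────────┘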